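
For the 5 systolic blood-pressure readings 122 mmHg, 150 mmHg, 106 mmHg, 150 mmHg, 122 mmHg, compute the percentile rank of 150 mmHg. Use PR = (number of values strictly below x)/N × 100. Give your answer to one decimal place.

60.0

N = 5.
Strictly below 150: 3. Equal to 150: 2.
PR = 3/5 × 100 = 60.0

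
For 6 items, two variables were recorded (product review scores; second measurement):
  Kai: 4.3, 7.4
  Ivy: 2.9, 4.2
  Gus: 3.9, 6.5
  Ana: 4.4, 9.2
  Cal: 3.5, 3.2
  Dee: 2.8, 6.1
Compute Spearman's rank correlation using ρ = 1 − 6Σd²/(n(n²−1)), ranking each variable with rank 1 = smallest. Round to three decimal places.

0.771

Ranks of variable 1: 5, 2, 4, 6, 3, 1
Ranks of variable 2: 5, 2, 4, 6, 1, 3
d = r₁ − r₂: 0, 0, 0, 0, 2, -2
d²: 0, 0, 0, 0, 4, 4; Σd² = 8
ρ = 1 − 6·8/(6·35) = 1 − 48/210 = 0.771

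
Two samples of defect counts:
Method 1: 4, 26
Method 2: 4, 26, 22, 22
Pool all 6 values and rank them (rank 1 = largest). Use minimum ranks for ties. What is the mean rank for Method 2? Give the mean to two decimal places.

Sorted (descending): 26, 26, 22, 22, 4, 4
The 2 values of 26 occupy positions 1–2 → each gets rank 1.
The 2 values of 22 occupy positions 3–4 → each gets rank 3.
The 2 values of 4 occupy positions 5–6 → each gets rank 5.
Method 2 values → pooled ranks: 4→5, 26→1, 22→3, 22→3
Mean rank = (5 + 1 + 3 + 3) / 4 = 3.00

3.00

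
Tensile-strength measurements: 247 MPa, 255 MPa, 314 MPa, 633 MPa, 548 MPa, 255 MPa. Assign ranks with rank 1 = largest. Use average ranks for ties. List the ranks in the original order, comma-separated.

6, 4.5, 3, 1, 2, 4.5

Sorted (descending): 633, 548, 314, 255, 255, 247
The 2 values of 255 occupy positions 4–5 → average rank (4+5)/2 = 4.5.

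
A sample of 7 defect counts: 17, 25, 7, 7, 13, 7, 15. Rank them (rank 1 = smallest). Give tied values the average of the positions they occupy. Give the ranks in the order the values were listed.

6, 7, 2, 2, 4, 2, 5

Sorted (ascending): 7, 7, 7, 13, 15, 17, 25
The 3 values of 7 occupy positions 1–3 → average rank 2.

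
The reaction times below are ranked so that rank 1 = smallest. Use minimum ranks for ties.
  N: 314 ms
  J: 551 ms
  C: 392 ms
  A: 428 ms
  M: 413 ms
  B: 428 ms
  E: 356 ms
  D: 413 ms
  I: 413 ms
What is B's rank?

7

Sorted (ascending): 314, 356, 392, 413, 413, 413, 428, 428, 551
The 3 values of 413 occupy positions 4–6 → each gets rank 4.
The 2 values of 428 occupy positions 7–8 → each gets rank 7.
B has value 428 ms → rank 7.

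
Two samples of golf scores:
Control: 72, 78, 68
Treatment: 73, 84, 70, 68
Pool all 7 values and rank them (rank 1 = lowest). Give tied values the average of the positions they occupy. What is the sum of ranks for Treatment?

16.5

Sorted (ascending): 68, 68, 70, 72, 73, 78, 84
The 2 values of 68 occupy positions 1–2 → average rank (1+2)/2 = 1.5.
Treatment values → pooled ranks: 73→5, 84→7, 70→3, 68→1.5
Rank sum = 5 + 7 + 3 + 1.5 = 16.5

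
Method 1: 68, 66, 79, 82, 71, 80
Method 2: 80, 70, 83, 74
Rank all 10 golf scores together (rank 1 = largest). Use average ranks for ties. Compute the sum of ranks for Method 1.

36.5

Sorted (descending): 83, 82, 80, 80, 79, 74, 71, 70, 68, 66
The 2 values of 80 occupy positions 3–4 → average rank (3+4)/2 = 3.5.
Method 1 values → pooled ranks: 68→9, 66→10, 79→5, 82→2, 71→7, 80→3.5
Rank sum = 9 + 10 + 5 + 2 + 7 + 3.5 = 36.5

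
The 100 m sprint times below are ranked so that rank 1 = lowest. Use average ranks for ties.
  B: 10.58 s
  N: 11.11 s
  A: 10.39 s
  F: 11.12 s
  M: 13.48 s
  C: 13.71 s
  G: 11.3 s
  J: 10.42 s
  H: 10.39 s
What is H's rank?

Sorted (ascending): 10.39, 10.39, 10.42, 10.58, 11.11, 11.12, 11.3, 13.48, 13.71
The 2 values of 10.39 occupy positions 1–2 → average rank (1+2)/2 = 1.5.
H has value 10.39 s → rank 1.5.

1.5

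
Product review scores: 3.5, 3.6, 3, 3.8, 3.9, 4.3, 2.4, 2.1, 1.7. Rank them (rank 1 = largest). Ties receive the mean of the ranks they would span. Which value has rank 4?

Sorted (descending): 4.3, 3.9, 3.8, 3.6, 3.5, 3, 2.4, 2.1, 1.7
No ties — each value takes its position as its rank.
Rank 4 → value 3.6.

3.6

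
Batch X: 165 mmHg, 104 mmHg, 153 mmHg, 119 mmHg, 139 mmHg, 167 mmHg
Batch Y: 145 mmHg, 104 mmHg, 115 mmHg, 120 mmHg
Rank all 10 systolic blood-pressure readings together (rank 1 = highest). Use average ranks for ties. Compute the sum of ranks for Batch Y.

Sorted (descending): 167, 165, 153, 145, 139, 120, 119, 115, 104, 104
The 2 values of 104 occupy positions 9–10 → average rank (9+10)/2 = 9.5.
Batch Y values → pooled ranks: 145→4, 104→9.5, 115→8, 120→6
Rank sum = 4 + 9.5 + 8 + 6 = 27.5

27.5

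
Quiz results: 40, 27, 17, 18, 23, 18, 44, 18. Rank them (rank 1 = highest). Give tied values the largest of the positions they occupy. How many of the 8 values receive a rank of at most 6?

Sorted (descending): 44, 40, 27, 23, 18, 18, 18, 17
The 3 values of 18 occupy positions 5–7 → each gets rank 7.
Ranks ≤ 6: {1, 2, 3, 4} → 4 values.

4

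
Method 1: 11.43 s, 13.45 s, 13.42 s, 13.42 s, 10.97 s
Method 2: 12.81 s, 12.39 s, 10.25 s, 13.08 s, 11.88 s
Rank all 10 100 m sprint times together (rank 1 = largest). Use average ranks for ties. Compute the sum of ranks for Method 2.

32

Sorted (descending): 13.45, 13.42, 13.42, 13.08, 12.81, 12.39, 11.88, 11.43, 10.97, 10.25
The 2 values of 13.42 occupy positions 2–3 → average rank (2+3)/2 = 2.5.
Method 2 values → pooled ranks: 12.81→5, 12.39→6, 10.25→10, 13.08→4, 11.88→7
Rank sum = 5 + 6 + 10 + 4 + 7 = 32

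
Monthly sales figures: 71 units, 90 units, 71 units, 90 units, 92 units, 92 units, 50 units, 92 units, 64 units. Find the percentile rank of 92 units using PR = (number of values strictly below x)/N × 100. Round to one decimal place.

N = 9.
Strictly below 92: 6. Equal to 92: 3.
PR = 6/9 × 100 = 66.7

66.7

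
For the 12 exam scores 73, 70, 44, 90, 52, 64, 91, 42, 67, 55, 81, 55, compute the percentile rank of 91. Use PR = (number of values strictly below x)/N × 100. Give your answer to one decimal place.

91.7

N = 12.
Strictly below 91: 11. Equal to 91: 1.
PR = 11/12 × 100 = 91.7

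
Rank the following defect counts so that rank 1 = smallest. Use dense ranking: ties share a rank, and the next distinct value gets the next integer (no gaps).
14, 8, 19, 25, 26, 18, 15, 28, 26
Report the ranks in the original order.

2, 1, 5, 6, 7, 4, 3, 8, 7

Sorted (ascending): 8, 14, 15, 18, 19, 25, 26, 26, 28
The 2 values of 26 share dense rank 7.
Remaining distinct values take the next consecutive integers.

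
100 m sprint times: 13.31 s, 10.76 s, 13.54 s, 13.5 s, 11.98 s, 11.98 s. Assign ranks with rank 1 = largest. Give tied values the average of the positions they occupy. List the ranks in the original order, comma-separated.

3, 6, 1, 2, 4.5, 4.5

Sorted (descending): 13.54, 13.5, 13.31, 11.98, 11.98, 10.76
The 2 values of 11.98 occupy positions 4–5 → average rank (4+5)/2 = 4.5.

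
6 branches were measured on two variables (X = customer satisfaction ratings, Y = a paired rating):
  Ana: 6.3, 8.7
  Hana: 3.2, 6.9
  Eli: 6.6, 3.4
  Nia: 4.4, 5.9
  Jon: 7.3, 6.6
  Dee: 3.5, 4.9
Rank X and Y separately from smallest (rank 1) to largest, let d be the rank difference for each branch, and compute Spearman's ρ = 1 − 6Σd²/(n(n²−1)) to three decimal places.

-0.143

Ranks of variable 1: 4, 1, 5, 3, 6, 2
Ranks of variable 2: 6, 5, 1, 3, 4, 2
d = r₁ − r₂: -2, -4, 4, 0, 2, 0
d²: 4, 16, 16, 0, 4, 0; Σd² = 40
ρ = 1 − 6·40/(6·35) = 1 − 240/210 = -0.143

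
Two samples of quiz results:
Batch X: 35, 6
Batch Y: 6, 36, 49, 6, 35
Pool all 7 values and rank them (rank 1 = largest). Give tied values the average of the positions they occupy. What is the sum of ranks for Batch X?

Sorted (descending): 49, 36, 35, 35, 6, 6, 6
The 2 values of 35 occupy positions 3–4 → average rank (3+4)/2 = 3.5.
The 3 values of 6 occupy positions 5–7 → average rank 6.
Batch X values → pooled ranks: 35→3.5, 6→6
Rank sum = 3.5 + 6 = 9.5

9.5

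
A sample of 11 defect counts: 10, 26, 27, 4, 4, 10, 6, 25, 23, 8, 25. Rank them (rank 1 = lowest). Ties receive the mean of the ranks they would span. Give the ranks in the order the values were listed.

Sorted (ascending): 4, 4, 6, 8, 10, 10, 23, 25, 25, 26, 27
The 2 values of 4 occupy positions 1–2 → average rank (1+2)/2 = 1.5.
The 2 values of 10 occupy positions 5–6 → average rank (5+6)/2 = 5.5.
The 2 values of 25 occupy positions 8–9 → average rank (8+9)/2 = 8.5.

5.5, 10, 11, 1.5, 1.5, 5.5, 3, 8.5, 7, 4, 8.5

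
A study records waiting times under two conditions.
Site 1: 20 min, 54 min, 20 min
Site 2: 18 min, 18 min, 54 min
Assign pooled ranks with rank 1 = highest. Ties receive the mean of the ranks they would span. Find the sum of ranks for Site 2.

Sorted (descending): 54, 54, 20, 20, 18, 18
The 2 values of 54 occupy positions 1–2 → average rank (1+2)/2 = 1.5.
The 2 values of 20 occupy positions 3–4 → average rank (3+4)/2 = 3.5.
The 2 values of 18 occupy positions 5–6 → average rank (5+6)/2 = 5.5.
Site 2 values → pooled ranks: 18→5.5, 18→5.5, 54→1.5
Rank sum = 5.5 + 5.5 + 1.5 = 12.5

12.5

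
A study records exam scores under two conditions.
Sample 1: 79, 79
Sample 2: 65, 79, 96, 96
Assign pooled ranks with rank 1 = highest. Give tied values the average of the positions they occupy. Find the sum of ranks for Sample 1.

8

Sorted (descending): 96, 96, 79, 79, 79, 65
The 2 values of 96 occupy positions 1–2 → average rank (1+2)/2 = 1.5.
The 3 values of 79 occupy positions 3–5 → average rank 4.
Sample 1 values → pooled ranks: 79→4, 79→4
Rank sum = 4 + 4 = 8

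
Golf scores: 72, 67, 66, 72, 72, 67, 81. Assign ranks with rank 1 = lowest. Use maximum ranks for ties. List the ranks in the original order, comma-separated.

6, 3, 1, 6, 6, 3, 7

Sorted (ascending): 66, 67, 67, 72, 72, 72, 81
The 2 values of 67 occupy positions 2–3 → each gets rank 3.
The 3 values of 72 occupy positions 4–6 → each gets rank 6.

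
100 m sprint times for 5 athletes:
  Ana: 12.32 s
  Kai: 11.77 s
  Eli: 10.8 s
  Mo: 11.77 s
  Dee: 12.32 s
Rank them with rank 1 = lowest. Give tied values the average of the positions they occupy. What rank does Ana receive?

Sorted (ascending): 10.8, 11.77, 11.77, 12.32, 12.32
The 2 values of 11.77 occupy positions 2–3 → average rank (2+3)/2 = 2.5.
The 2 values of 12.32 occupy positions 4–5 → average rank (4+5)/2 = 4.5.
Ana has value 12.32 s → rank 4.5.

4.5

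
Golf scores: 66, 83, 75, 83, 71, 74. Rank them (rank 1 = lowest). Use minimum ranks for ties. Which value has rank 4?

Sorted (ascending): 66, 71, 74, 75, 83, 83
The 2 values of 83 occupy positions 5–6 → each gets rank 5.
Rank 4 → value 75.

75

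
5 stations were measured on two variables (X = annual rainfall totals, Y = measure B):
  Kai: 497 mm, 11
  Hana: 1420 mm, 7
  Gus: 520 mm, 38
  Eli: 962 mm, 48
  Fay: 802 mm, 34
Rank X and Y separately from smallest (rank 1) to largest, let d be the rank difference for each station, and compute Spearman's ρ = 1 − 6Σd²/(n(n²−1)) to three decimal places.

Ranks of variable 1: 1, 5, 2, 4, 3
Ranks of variable 2: 2, 1, 4, 5, 3
d = r₁ − r₂: -1, 4, -2, -1, 0
d²: 1, 16, 4, 1, 0; Σd² = 22
ρ = 1 − 6·22/(5·24) = 1 − 132/120 = -0.100

-0.100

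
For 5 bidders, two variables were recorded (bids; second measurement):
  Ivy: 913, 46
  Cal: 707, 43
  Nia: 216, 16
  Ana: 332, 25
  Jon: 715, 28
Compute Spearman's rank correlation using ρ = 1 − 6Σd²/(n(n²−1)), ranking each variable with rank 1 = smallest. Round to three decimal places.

Ranks of variable 1: 5, 3, 1, 2, 4
Ranks of variable 2: 5, 4, 1, 2, 3
d = r₁ − r₂: 0, -1, 0, 0, 1
d²: 0, 1, 0, 0, 1; Σd² = 2
ρ = 1 − 6·2/(5·24) = 1 − 12/120 = 0.900

0.900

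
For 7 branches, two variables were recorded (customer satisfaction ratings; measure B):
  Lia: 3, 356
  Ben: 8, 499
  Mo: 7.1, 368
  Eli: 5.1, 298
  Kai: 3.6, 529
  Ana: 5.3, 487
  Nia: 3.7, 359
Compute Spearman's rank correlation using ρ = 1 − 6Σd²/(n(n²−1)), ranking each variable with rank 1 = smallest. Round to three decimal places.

0.286

Ranks of variable 1: 1, 7, 6, 4, 2, 5, 3
Ranks of variable 2: 2, 6, 4, 1, 7, 5, 3
d = r₁ − r₂: -1, 1, 2, 3, -5, 0, 0
d²: 1, 1, 4, 9, 25, 0, 0; Σd² = 40
ρ = 1 − 6·40/(7·48) = 1 − 240/336 = 0.286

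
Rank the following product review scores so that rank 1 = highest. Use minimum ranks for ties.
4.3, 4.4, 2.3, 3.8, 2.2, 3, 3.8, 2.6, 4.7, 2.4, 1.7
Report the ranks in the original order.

3, 2, 9, 4, 10, 6, 4, 7, 1, 8, 11

Sorted (descending): 4.7, 4.4, 4.3, 3.8, 3.8, 3, 2.6, 2.4, 2.3, 2.2, 1.7
The 2 values of 3.8 occupy positions 4–5 → each gets rank 4.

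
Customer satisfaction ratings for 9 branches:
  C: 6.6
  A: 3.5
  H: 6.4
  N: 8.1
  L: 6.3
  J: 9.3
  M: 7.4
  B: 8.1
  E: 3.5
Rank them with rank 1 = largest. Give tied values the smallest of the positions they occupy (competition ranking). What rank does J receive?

1

Sorted (descending): 9.3, 8.1, 8.1, 7.4, 6.6, 6.4, 6.3, 3.5, 3.5
The 2 values of 8.1 occupy positions 2–3 → each gets rank 2.
The 2 values of 3.5 occupy positions 8–9 → each gets rank 8.
J has value 9.3 → rank 1.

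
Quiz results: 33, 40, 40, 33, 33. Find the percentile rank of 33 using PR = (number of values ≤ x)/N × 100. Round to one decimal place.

60.0

N = 5.
Strictly below 33: 0. Equal to 33: 3.
PR = 3/5 × 100 = 60.0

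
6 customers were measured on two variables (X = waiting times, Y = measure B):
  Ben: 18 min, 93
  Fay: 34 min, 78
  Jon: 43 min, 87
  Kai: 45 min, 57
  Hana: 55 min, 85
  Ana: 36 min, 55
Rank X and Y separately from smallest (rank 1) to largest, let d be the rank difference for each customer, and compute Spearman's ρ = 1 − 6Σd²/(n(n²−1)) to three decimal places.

Ranks of variable 1: 1, 2, 4, 5, 6, 3
Ranks of variable 2: 6, 3, 5, 2, 4, 1
d = r₁ − r₂: -5, -1, -1, 3, 2, 2
d²: 25, 1, 1, 9, 4, 4; Σd² = 44
ρ = 1 − 6·44/(6·35) = 1 − 264/210 = -0.257

-0.257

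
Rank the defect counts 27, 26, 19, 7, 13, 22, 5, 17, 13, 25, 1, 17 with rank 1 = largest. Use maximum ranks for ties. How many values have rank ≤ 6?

5

Sorted (descending): 27, 26, 25, 22, 19, 17, 17, 13, 13, 7, 5, 1
The 2 values of 17 occupy positions 6–7 → each gets rank 7.
The 2 values of 13 occupy positions 8–9 → each gets rank 9.
Ranks ≤ 6: {1, 2, 3, 4, 5} → 5 values.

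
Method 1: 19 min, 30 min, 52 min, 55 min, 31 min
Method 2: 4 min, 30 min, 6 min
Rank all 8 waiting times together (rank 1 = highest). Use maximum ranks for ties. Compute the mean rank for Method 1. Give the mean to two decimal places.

Sorted (descending): 55, 52, 31, 30, 30, 19, 6, 4
The 2 values of 30 occupy positions 4–5 → each gets rank 5.
Method 1 values → pooled ranks: 19→6, 30→5, 52→2, 55→1, 31→3
Mean rank = (6 + 5 + 2 + 1 + 3) / 5 = 3.40

3.40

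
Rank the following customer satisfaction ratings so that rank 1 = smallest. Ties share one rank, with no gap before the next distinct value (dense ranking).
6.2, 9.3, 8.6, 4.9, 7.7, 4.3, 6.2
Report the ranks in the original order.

3, 6, 5, 2, 4, 1, 3

Sorted (ascending): 4.3, 4.9, 6.2, 6.2, 7.7, 8.6, 9.3
The 2 values of 6.2 share dense rank 3.
Remaining distinct values take the next consecutive integers.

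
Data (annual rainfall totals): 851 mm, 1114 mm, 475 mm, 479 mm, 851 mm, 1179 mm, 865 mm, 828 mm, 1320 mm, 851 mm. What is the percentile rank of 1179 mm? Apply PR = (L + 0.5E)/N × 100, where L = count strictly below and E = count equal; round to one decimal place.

85.0

N = 10.
Strictly below 1179: 8. Equal to 1179: 1.
PR = (8 + 0.5·1)/10 × 100 = 85.0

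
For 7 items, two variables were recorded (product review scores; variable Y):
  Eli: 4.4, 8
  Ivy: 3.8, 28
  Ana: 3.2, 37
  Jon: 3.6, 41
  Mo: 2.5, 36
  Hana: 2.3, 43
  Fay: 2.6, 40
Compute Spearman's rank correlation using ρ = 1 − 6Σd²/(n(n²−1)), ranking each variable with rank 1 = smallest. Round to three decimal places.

Ranks of variable 1: 7, 6, 4, 5, 2, 1, 3
Ranks of variable 2: 1, 2, 4, 6, 3, 7, 5
d = r₁ − r₂: 6, 4, 0, -1, -1, -6, -2
d²: 36, 16, 0, 1, 1, 36, 4; Σd² = 94
ρ = 1 − 6·94/(7·48) = 1 − 564/336 = -0.679

-0.679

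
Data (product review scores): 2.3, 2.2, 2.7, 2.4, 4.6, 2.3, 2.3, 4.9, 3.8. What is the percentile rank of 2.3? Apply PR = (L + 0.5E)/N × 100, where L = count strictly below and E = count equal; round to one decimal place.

27.8

N = 9.
Strictly below 2.3: 1. Equal to 2.3: 3.
PR = (1 + 0.5·3)/9 × 100 = 27.8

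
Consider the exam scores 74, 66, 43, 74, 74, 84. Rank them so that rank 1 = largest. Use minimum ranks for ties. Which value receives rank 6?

43

Sorted (descending): 84, 74, 74, 74, 66, 43
The 3 values of 74 occupy positions 2–4 → each gets rank 2.
Rank 6 → value 43.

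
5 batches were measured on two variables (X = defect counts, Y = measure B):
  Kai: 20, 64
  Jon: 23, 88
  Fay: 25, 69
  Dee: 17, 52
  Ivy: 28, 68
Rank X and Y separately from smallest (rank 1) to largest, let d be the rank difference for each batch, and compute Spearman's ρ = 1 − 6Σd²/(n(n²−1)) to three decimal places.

0.600

Ranks of variable 1: 2, 3, 4, 1, 5
Ranks of variable 2: 2, 5, 4, 1, 3
d = r₁ − r₂: 0, -2, 0, 0, 2
d²: 0, 4, 0, 0, 4; Σd² = 8
ρ = 1 − 6·8/(5·24) = 1 − 48/120 = 0.600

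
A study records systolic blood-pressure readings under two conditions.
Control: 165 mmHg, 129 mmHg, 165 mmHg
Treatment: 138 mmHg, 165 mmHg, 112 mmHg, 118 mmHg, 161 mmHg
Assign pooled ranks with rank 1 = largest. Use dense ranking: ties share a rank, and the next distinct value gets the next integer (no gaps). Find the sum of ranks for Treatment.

17

Sorted (descending): 165, 165, 165, 161, 138, 129, 118, 112
The 3 values of 165 share dense rank 1.
Remaining distinct values take the next consecutive integers.
Treatment values → pooled ranks: 138→3, 165→1, 112→6, 118→5, 161→2
Rank sum = 3 + 1 + 6 + 5 + 2 = 17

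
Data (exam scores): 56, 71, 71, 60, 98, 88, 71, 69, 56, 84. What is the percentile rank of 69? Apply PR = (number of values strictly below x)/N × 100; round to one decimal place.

N = 10.
Strictly below 69: 3. Equal to 69: 1.
PR = 3/10 × 100 = 30.0

30.0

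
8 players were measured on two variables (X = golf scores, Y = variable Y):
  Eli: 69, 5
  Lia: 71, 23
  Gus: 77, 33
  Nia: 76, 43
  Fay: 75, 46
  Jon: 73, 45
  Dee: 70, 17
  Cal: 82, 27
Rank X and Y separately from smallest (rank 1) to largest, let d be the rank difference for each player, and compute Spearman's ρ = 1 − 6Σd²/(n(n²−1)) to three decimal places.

0.548

Ranks of variable 1: 1, 3, 7, 6, 5, 4, 2, 8
Ranks of variable 2: 1, 3, 5, 6, 8, 7, 2, 4
d = r₁ − r₂: 0, 0, 2, 0, -3, -3, 0, 4
d²: 0, 0, 4, 0, 9, 9, 0, 16; Σd² = 38
ρ = 1 − 6·38/(8·63) = 1 − 228/504 = 0.548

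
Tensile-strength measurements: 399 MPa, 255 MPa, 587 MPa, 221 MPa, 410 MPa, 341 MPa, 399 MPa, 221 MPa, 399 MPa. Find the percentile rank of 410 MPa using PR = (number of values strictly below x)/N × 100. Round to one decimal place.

N = 9.
Strictly below 410: 7. Equal to 410: 1.
PR = 7/9 × 100 = 77.8

77.8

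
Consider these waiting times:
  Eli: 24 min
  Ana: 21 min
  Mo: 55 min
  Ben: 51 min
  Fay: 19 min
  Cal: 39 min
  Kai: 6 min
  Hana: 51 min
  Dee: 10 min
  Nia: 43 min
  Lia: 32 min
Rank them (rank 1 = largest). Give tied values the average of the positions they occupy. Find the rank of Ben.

2.5

Sorted (descending): 55, 51, 51, 43, 39, 32, 24, 21, 19, 10, 6
The 2 values of 51 occupy positions 2–3 → average rank (2+3)/2 = 2.5.
Ben has value 51 min → rank 2.5.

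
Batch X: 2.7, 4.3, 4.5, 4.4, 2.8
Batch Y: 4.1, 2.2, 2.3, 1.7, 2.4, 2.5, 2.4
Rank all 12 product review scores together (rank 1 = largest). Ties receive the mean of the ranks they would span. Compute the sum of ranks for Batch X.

17

Sorted (descending): 4.5, 4.4, 4.3, 4.1, 2.8, 2.7, 2.5, 2.4, 2.4, 2.3, 2.2, 1.7
The 2 values of 2.4 occupy positions 8–9 → average rank (8+9)/2 = 8.5.
Batch X values → pooled ranks: 2.7→6, 4.3→3, 4.5→1, 4.4→2, 2.8→5
Rank sum = 6 + 3 + 1 + 2 + 5 = 17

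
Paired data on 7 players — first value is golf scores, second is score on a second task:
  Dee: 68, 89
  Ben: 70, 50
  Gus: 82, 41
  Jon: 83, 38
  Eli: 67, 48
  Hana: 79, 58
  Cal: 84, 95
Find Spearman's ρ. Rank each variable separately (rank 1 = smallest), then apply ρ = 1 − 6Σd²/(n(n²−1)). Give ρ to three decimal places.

0.000

Ranks of variable 1: 2, 3, 5, 6, 1, 4, 7
Ranks of variable 2: 6, 4, 2, 1, 3, 5, 7
d = r₁ − r₂: -4, -1, 3, 5, -2, -1, 0
d²: 16, 1, 9, 25, 4, 1, 0; Σd² = 56
ρ = 1 − 6·56/(7·48) = 1 − 336/336 = 0.000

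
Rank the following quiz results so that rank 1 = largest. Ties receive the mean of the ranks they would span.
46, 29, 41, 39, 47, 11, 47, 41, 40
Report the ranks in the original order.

3, 8, 4.5, 7, 1.5, 9, 1.5, 4.5, 6

Sorted (descending): 47, 47, 46, 41, 41, 40, 39, 29, 11
The 2 values of 47 occupy positions 1–2 → average rank (1+2)/2 = 1.5.
The 2 values of 41 occupy positions 4–5 → average rank (4+5)/2 = 4.5.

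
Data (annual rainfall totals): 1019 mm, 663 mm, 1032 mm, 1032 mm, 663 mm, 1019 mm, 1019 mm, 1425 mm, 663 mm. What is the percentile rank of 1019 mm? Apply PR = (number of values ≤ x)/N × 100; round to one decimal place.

66.7

N = 9.
Strictly below 1019: 3. Equal to 1019: 3.
PR = 6/9 × 100 = 66.7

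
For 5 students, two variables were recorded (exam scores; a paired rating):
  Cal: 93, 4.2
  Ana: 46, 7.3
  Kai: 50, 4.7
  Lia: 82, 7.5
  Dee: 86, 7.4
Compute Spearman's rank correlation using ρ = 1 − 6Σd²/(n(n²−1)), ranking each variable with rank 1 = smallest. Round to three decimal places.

Ranks of variable 1: 5, 1, 2, 3, 4
Ranks of variable 2: 1, 3, 2, 5, 4
d = r₁ − r₂: 4, -2, 0, -2, 0
d²: 16, 4, 0, 4, 0; Σd² = 24
ρ = 1 − 6·24/(5·24) = 1 − 144/120 = -0.200

-0.200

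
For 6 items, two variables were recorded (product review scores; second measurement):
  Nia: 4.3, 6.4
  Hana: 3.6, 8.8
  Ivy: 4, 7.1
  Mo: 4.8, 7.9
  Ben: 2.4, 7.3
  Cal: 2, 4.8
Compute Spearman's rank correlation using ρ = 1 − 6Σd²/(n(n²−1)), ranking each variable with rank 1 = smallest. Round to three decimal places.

Ranks of variable 1: 5, 3, 4, 6, 2, 1
Ranks of variable 2: 2, 6, 3, 5, 4, 1
d = r₁ − r₂: 3, -3, 1, 1, -2, 0
d²: 9, 9, 1, 1, 4, 0; Σd² = 24
ρ = 1 − 6·24/(6·35) = 1 − 144/210 = 0.314

0.314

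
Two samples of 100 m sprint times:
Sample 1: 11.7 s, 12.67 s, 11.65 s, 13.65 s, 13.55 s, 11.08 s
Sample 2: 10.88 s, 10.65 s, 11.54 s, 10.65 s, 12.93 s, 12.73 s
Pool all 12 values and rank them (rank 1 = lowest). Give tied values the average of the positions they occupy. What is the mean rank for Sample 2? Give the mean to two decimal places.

5.00

Sorted (ascending): 10.65, 10.65, 10.88, 11.08, 11.54, 11.65, 11.7, 12.67, 12.73, 12.93, 13.55, 13.65
The 2 values of 10.65 occupy positions 1–2 → average rank (1+2)/2 = 1.5.
Sample 2 values → pooled ranks: 10.88→3, 10.65→1.5, 11.54→5, 10.65→1.5, 12.93→10, 12.73→9
Mean rank = (3 + 1.5 + 5 + 1.5 + 10 + 9) / 6 = 5.00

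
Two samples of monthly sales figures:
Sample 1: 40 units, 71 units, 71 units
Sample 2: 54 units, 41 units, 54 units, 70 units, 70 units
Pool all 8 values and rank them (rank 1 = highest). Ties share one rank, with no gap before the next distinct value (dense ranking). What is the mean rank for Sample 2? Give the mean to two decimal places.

Sorted (descending): 71, 71, 70, 70, 54, 54, 41, 40
The 2 values of 71 share dense rank 1.
The 2 values of 70 share dense rank 2.
The 2 values of 54 share dense rank 3.
Remaining distinct values take the next consecutive integers.
Sample 2 values → pooled ranks: 54→3, 41→4, 54→3, 70→2, 70→2
Mean rank = (3 + 4 + 3 + 2 + 2) / 5 = 2.80

2.80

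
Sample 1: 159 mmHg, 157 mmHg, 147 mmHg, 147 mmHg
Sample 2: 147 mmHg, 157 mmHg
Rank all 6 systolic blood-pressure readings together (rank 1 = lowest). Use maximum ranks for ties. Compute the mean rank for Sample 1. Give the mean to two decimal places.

Sorted (ascending): 147, 147, 147, 157, 157, 159
The 3 values of 147 occupy positions 1–3 → each gets rank 3.
The 2 values of 157 occupy positions 4–5 → each gets rank 5.
Sample 1 values → pooled ranks: 159→6, 157→5, 147→3, 147→3
Mean rank = (6 + 5 + 3 + 3) / 4 = 4.25

4.25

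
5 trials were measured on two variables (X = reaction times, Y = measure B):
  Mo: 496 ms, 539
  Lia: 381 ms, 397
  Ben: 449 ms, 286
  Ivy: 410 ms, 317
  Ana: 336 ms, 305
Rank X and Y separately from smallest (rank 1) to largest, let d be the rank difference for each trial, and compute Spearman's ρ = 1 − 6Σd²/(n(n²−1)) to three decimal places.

0.300

Ranks of variable 1: 5, 2, 4, 3, 1
Ranks of variable 2: 5, 4, 1, 3, 2
d = r₁ − r₂: 0, -2, 3, 0, -1
d²: 0, 4, 9, 0, 1; Σd² = 14
ρ = 1 − 6·14/(5·24) = 1 − 84/120 = 0.300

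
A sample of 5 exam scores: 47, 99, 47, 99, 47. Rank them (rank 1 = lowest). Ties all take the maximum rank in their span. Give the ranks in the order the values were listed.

Sorted (ascending): 47, 47, 47, 99, 99
The 3 values of 47 occupy positions 1–3 → each gets rank 3.
The 2 values of 99 occupy positions 4–5 → each gets rank 5.

3, 5, 3, 5, 3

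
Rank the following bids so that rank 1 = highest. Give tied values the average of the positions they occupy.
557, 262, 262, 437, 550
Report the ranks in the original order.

1, 4.5, 4.5, 3, 2

Sorted (descending): 557, 550, 437, 262, 262
The 2 values of 262 occupy positions 4–5 → average rank (4+5)/2 = 4.5.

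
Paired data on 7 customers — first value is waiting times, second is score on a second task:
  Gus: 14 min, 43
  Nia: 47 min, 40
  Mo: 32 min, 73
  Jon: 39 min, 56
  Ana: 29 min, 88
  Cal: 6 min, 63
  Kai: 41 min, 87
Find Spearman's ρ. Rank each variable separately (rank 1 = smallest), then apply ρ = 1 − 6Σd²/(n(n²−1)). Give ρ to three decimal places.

-0.179

Ranks of variable 1: 2, 7, 4, 5, 3, 1, 6
Ranks of variable 2: 2, 1, 5, 3, 7, 4, 6
d = r₁ − r₂: 0, 6, -1, 2, -4, -3, 0
d²: 0, 36, 1, 4, 16, 9, 0; Σd² = 66
ρ = 1 − 6·66/(7·48) = 1 − 396/336 = -0.179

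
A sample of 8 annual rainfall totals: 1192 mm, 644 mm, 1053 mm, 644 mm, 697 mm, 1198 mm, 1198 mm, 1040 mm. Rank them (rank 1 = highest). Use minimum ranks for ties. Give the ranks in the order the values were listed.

Sorted (descending): 1198, 1198, 1192, 1053, 1040, 697, 644, 644
The 2 values of 1198 occupy positions 1–2 → each gets rank 1.
The 2 values of 644 occupy positions 7–8 → each gets rank 7.

3, 7, 4, 7, 6, 1, 1, 5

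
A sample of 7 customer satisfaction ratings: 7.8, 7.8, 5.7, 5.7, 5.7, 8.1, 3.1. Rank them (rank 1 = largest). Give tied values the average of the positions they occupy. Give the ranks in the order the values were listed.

2.5, 2.5, 5, 5, 5, 1, 7

Sorted (descending): 8.1, 7.8, 7.8, 5.7, 5.7, 5.7, 3.1
The 2 values of 7.8 occupy positions 2–3 → average rank (2+3)/2 = 2.5.
The 3 values of 5.7 occupy positions 4–6 → average rank 5.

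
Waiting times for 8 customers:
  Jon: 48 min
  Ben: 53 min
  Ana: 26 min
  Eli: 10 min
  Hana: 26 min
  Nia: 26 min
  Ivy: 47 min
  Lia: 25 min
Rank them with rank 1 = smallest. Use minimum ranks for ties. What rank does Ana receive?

3

Sorted (ascending): 10, 25, 26, 26, 26, 47, 48, 53
The 3 values of 26 occupy positions 3–5 → each gets rank 3.
Ana has value 26 min → rank 3.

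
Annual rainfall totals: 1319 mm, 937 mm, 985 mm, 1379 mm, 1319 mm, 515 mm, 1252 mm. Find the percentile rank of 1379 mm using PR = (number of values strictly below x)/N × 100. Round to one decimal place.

85.7

N = 7.
Strictly below 1379: 6. Equal to 1379: 1.
PR = 6/7 × 100 = 85.7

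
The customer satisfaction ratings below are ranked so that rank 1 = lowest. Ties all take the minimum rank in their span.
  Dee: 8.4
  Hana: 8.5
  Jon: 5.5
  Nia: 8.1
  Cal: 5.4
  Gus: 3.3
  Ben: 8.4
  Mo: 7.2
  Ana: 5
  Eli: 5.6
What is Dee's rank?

Sorted (ascending): 3.3, 5, 5.4, 5.5, 5.6, 7.2, 8.1, 8.4, 8.4, 8.5
The 2 values of 8.4 occupy positions 8–9 → each gets rank 8.
Dee has value 8.4 → rank 8.

8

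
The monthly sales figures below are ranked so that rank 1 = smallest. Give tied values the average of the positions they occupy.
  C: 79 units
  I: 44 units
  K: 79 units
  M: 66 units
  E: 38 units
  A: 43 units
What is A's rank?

2

Sorted (ascending): 38, 43, 44, 66, 79, 79
The 2 values of 79 occupy positions 5–6 → average rank (5+6)/2 = 5.5.
A has value 43 units → rank 2.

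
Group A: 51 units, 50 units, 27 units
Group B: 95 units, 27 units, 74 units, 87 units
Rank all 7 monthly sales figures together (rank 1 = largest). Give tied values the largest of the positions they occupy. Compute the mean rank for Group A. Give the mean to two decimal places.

5.33

Sorted (descending): 95, 87, 74, 51, 50, 27, 27
The 2 values of 27 occupy positions 6–7 → each gets rank 7.
Group A values → pooled ranks: 51→4, 50→5, 27→7
Mean rank = (4 + 5 + 7) / 3 = 5.33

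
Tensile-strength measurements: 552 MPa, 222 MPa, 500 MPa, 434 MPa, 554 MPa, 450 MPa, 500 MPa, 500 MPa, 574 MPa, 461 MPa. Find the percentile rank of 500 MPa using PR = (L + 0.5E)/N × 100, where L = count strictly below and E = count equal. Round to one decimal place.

N = 10.
Strictly below 500: 4. Equal to 500: 3.
PR = (4 + 0.5·3)/10 × 100 = 55.0

55.0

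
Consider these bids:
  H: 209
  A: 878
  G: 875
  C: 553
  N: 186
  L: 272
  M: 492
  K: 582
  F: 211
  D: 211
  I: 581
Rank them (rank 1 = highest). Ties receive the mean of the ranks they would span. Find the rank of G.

Sorted (descending): 878, 875, 582, 581, 553, 492, 272, 211, 211, 209, 186
The 2 values of 211 occupy positions 8–9 → average rank (8+9)/2 = 8.5.
G has value 875 → rank 2.

2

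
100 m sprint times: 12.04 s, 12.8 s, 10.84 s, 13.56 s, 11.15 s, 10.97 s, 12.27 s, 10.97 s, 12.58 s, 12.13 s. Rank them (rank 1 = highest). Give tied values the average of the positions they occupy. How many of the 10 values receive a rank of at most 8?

Sorted (descending): 13.56, 12.8, 12.58, 12.27, 12.13, 12.04, 11.15, 10.97, 10.97, 10.84
The 2 values of 10.97 occupy positions 8–9 → average rank (8+9)/2 = 8.5.
Ranks ≤ 8: {1, 2, 3, 4, 5, 6, 7} → 7 values.

7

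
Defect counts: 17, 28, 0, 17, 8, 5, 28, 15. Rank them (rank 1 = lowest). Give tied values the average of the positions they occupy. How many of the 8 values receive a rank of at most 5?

Sorted (ascending): 0, 5, 8, 15, 17, 17, 28, 28
The 2 values of 17 occupy positions 5–6 → average rank (5+6)/2 = 5.5.
The 2 values of 28 occupy positions 7–8 → average rank (7+8)/2 = 7.5.
Ranks ≤ 5: {1, 2, 3, 4} → 4 values.

4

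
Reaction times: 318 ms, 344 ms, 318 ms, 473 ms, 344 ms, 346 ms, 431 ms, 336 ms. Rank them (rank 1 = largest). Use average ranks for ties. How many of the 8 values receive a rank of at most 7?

6

Sorted (descending): 473, 431, 346, 344, 344, 336, 318, 318
The 2 values of 344 occupy positions 4–5 → average rank (4+5)/2 = 4.5.
The 2 values of 318 occupy positions 7–8 → average rank (7+8)/2 = 7.5.
Ranks ≤ 7: {1, 2, 3, 4.5, 4.5, 6} → 6 values.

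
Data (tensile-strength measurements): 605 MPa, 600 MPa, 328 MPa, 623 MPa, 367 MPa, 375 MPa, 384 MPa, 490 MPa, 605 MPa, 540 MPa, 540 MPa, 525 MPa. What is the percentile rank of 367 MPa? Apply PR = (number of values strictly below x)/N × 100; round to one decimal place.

8.3

N = 12.
Strictly below 367: 1. Equal to 367: 1.
PR = 1/12 × 100 = 8.3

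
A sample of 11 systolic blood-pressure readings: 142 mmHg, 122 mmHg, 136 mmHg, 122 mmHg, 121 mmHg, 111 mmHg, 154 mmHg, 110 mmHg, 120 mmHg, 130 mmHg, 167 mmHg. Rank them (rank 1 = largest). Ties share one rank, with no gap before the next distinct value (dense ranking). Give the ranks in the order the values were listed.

Sorted (descending): 167, 154, 142, 136, 130, 122, 122, 121, 120, 111, 110
The 2 values of 122 share dense rank 6.
Remaining distinct values take the next consecutive integers.

3, 6, 4, 6, 7, 9, 2, 10, 8, 5, 1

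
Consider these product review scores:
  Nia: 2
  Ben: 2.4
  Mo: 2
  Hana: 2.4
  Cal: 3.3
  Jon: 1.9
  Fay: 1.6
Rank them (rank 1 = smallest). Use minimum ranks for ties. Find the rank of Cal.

7

Sorted (ascending): 1.6, 1.9, 2, 2, 2.4, 2.4, 3.3
The 2 values of 2 occupy positions 3–4 → each gets rank 3.
The 2 values of 2.4 occupy positions 5–6 → each gets rank 5.
Cal has value 3.3 → rank 7.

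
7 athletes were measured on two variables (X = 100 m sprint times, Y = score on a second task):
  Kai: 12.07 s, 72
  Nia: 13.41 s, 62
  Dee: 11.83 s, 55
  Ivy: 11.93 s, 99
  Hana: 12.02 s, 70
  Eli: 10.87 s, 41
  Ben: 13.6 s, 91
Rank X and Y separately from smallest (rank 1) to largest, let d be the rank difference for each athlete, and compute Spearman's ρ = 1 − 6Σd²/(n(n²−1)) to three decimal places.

Ranks of variable 1: 5, 6, 2, 3, 4, 1, 7
Ranks of variable 2: 5, 3, 2, 7, 4, 1, 6
d = r₁ − r₂: 0, 3, 0, -4, 0, 0, 1
d²: 0, 9, 0, 16, 0, 0, 1; Σd² = 26
ρ = 1 − 6·26/(7·48) = 1 − 156/336 = 0.536

0.536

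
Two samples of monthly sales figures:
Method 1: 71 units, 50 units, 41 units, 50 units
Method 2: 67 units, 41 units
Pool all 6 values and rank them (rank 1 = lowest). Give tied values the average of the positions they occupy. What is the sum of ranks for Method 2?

6.5

Sorted (ascending): 41, 41, 50, 50, 67, 71
The 2 values of 41 occupy positions 1–2 → average rank (1+2)/2 = 1.5.
The 2 values of 50 occupy positions 3–4 → average rank (3+4)/2 = 3.5.
Method 2 values → pooled ranks: 67→5, 41→1.5
Rank sum = 5 + 1.5 = 6.5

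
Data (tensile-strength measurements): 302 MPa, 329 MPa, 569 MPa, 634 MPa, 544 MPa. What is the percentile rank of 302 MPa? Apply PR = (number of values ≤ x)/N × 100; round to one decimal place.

20.0

N = 5.
Strictly below 302: 0. Equal to 302: 1.
PR = 1/5 × 100 = 20.0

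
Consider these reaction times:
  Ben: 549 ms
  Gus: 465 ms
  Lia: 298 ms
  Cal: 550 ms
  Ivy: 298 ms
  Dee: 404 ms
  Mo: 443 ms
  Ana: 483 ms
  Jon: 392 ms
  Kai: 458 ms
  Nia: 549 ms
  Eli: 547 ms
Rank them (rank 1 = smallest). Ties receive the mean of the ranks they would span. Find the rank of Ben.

Sorted (ascending): 298, 298, 392, 404, 443, 458, 465, 483, 547, 549, 549, 550
The 2 values of 298 occupy positions 1–2 → average rank (1+2)/2 = 1.5.
The 2 values of 549 occupy positions 10–11 → average rank (10+11)/2 = 10.5.
Ben has value 549 ms → rank 10.5.

10.5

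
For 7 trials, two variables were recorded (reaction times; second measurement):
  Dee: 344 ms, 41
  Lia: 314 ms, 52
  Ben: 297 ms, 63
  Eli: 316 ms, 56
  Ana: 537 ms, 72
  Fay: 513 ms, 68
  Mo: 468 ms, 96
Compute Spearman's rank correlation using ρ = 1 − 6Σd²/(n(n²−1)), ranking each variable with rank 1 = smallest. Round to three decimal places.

0.571

Ranks of variable 1: 4, 2, 1, 3, 7, 6, 5
Ranks of variable 2: 1, 2, 4, 3, 6, 5, 7
d = r₁ − r₂: 3, 0, -3, 0, 1, 1, -2
d²: 9, 0, 9, 0, 1, 1, 4; Σd² = 24
ρ = 1 − 6·24/(7·48) = 1 − 144/336 = 0.571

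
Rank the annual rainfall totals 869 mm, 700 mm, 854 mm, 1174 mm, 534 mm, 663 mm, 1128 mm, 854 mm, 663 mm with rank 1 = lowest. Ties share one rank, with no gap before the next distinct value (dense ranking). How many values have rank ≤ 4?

Sorted (ascending): 534, 663, 663, 700, 854, 854, 869, 1128, 1174
The 2 values of 663 share dense rank 2.
The 2 values of 854 share dense rank 4.
Remaining distinct values take the next consecutive integers.
Ranks ≤ 4: {1, 2, 2, 3, 4, 4} → 6 values.

6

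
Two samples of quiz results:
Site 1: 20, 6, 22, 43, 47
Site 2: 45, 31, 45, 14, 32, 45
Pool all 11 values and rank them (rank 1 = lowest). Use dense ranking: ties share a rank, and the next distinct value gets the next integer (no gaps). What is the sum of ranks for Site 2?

37

Sorted (ascending): 6, 14, 20, 22, 31, 32, 43, 45, 45, 45, 47
The 3 values of 45 share dense rank 8.
Remaining distinct values take the next consecutive integers.
Site 2 values → pooled ranks: 45→8, 31→5, 45→8, 14→2, 32→6, 45→8
Rank sum = 8 + 5 + 8 + 2 + 6 + 8 = 37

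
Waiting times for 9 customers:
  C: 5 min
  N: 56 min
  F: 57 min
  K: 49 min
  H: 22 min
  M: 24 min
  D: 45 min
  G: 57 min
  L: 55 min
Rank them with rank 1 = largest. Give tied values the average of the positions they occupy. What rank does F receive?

Sorted (descending): 57, 57, 56, 55, 49, 45, 24, 22, 5
The 2 values of 57 occupy positions 1–2 → average rank (1+2)/2 = 1.5.
F has value 57 min → rank 1.5.

1.5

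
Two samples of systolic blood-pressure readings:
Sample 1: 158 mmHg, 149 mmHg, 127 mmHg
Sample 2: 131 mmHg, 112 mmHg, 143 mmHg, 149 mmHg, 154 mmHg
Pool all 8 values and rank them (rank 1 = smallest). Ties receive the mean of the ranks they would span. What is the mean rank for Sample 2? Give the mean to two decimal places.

Sorted (ascending): 112, 127, 131, 143, 149, 149, 154, 158
The 2 values of 149 occupy positions 5–6 → average rank (5+6)/2 = 5.5.
Sample 2 values → pooled ranks: 131→3, 112→1, 143→4, 149→5.5, 154→7
Mean rank = (3 + 1 + 4 + 5.5 + 7) / 5 = 4.10

4.10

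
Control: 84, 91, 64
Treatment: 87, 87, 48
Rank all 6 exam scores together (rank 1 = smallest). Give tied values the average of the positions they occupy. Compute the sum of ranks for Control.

11

Sorted (ascending): 48, 64, 84, 87, 87, 91
The 2 values of 87 occupy positions 4–5 → average rank (4+5)/2 = 4.5.
Control values → pooled ranks: 84→3, 91→6, 64→2
Rank sum = 3 + 6 + 2 = 11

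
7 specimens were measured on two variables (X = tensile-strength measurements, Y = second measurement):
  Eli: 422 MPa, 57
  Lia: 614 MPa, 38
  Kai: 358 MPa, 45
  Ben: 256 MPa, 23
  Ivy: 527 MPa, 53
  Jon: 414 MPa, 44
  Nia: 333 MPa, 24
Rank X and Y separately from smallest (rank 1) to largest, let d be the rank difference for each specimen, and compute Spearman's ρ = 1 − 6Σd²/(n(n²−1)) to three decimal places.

Ranks of variable 1: 5, 7, 3, 1, 6, 4, 2
Ranks of variable 2: 7, 3, 5, 1, 6, 4, 2
d = r₁ − r₂: -2, 4, -2, 0, 0, 0, 0
d²: 4, 16, 4, 0, 0, 0, 0; Σd² = 24
ρ = 1 − 6·24/(7·48) = 1 − 144/336 = 0.571

0.571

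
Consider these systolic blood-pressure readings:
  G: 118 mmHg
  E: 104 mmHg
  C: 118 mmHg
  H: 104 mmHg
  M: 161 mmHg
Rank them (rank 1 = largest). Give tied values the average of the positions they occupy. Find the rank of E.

4.5

Sorted (descending): 161, 118, 118, 104, 104
The 2 values of 118 occupy positions 2–3 → average rank (2+3)/2 = 2.5.
The 2 values of 104 occupy positions 4–5 → average rank (4+5)/2 = 4.5.
E has value 104 mmHg → rank 4.5.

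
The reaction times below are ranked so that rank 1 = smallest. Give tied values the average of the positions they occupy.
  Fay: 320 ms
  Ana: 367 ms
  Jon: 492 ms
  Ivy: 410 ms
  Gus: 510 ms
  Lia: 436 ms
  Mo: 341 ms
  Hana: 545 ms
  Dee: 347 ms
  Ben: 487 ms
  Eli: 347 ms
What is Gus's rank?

10

Sorted (ascending): 320, 341, 347, 347, 367, 410, 436, 487, 492, 510, 545
The 2 values of 347 occupy positions 3–4 → average rank (3+4)/2 = 3.5.
Gus has value 510 ms → rank 10.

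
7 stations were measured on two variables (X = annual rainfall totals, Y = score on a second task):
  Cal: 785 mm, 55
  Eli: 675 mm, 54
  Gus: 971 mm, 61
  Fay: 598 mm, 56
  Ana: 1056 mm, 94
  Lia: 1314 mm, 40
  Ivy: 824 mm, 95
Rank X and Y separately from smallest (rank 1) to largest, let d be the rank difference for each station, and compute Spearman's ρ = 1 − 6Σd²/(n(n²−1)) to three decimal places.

0.036

Ranks of variable 1: 3, 2, 5, 1, 6, 7, 4
Ranks of variable 2: 3, 2, 5, 4, 6, 1, 7
d = r₁ − r₂: 0, 0, 0, -3, 0, 6, -3
d²: 0, 0, 0, 9, 0, 36, 9; Σd² = 54
ρ = 1 − 6·54/(7·48) = 1 − 324/336 = 0.036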